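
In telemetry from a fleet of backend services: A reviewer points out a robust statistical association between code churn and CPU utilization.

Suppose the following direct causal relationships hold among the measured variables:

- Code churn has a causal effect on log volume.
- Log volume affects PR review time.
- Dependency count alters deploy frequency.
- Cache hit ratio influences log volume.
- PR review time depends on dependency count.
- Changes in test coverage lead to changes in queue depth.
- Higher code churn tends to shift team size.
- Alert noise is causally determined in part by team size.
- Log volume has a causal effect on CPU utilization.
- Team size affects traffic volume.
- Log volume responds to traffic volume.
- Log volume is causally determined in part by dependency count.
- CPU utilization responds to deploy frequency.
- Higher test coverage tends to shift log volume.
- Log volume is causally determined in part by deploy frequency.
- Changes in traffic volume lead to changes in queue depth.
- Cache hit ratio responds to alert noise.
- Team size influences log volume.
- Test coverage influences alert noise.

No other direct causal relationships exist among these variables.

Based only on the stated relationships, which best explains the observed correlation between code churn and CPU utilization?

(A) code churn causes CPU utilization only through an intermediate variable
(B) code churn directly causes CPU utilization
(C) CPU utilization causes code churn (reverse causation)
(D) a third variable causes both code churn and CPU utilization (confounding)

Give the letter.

A

Code churn reaches CPU utilization through code churn → log volume → CPU utilization — an indirect causal chain with no direct code churn → CPU utilization link. No variable causes both code churn and CPU utilization, so confounding is ruled out; the effect is mediated.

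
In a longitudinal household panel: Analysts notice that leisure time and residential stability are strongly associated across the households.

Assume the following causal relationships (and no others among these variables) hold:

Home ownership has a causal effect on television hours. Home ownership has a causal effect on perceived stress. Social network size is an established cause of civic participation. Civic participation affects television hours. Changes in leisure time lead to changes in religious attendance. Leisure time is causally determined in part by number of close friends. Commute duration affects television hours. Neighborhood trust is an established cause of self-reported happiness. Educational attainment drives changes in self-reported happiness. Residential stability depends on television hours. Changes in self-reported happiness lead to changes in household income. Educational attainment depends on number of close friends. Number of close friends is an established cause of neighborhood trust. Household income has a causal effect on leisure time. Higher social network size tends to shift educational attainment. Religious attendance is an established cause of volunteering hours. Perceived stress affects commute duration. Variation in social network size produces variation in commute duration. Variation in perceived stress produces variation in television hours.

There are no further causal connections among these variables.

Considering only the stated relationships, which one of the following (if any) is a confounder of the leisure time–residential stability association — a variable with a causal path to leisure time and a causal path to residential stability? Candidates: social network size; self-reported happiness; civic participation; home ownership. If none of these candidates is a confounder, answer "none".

Social network size causes leisure time (social network size → educational attainment → self-reported happiness → household income → leisure time) and also causes residential stability (social network size → commute duration → television hours → residential stability); it is a common cause of both.
Each of the other candidates lacks a causal path to at least one of leisure time and residential stability, so they do not confound the relationship.

social network size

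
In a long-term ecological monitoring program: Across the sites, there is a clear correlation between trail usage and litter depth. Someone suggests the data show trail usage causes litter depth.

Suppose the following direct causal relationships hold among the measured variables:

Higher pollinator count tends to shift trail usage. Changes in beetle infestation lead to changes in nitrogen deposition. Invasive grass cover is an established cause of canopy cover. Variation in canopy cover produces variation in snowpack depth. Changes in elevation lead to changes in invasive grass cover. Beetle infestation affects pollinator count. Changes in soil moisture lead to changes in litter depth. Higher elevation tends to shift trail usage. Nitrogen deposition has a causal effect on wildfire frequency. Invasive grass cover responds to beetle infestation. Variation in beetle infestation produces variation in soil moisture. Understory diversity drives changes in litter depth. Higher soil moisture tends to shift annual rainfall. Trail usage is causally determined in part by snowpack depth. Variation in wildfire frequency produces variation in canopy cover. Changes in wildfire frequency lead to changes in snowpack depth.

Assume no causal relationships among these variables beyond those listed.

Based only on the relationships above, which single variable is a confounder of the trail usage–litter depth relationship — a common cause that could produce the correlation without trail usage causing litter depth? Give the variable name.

Beetle infestation has a causal path to trail usage (beetle infestation → pollinator count → trail usage) and a separate causal path to litter depth (beetle infestation → soil moisture → litter depth), so it is a common cause of both.
No stated relationship gives trail usage a causal route to litter depth, so the correlation is explained by the shared upstream cause rather than a direct effect.

beetle infestation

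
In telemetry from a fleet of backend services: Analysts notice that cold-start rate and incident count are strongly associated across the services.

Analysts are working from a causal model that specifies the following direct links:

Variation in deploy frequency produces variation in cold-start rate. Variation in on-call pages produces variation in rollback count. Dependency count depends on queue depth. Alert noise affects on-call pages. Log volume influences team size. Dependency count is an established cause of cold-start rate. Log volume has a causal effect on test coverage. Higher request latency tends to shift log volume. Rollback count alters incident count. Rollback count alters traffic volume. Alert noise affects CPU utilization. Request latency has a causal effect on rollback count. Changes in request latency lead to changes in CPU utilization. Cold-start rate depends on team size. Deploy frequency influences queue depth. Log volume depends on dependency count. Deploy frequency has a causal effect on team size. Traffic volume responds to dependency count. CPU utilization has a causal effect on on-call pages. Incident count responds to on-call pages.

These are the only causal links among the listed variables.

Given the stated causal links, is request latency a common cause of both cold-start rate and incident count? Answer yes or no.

Request latency has a causal path to cold-start rate (request latency → log volume → team size → cold-start rate) and to incident count (request latency → rollback count → incident count), so it is a common cause of both — a confounder.

yes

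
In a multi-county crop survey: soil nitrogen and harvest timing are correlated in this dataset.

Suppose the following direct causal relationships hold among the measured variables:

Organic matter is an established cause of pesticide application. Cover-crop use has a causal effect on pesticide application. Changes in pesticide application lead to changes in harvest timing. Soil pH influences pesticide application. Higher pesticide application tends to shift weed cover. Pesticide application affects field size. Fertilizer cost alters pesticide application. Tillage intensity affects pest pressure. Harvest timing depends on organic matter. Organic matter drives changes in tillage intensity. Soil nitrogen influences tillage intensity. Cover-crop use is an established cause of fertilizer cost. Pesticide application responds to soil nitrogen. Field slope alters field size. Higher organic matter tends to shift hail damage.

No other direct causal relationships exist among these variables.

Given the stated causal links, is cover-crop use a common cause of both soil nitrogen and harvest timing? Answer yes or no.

Cover-crop use has no stated causal path to soil nitrogen. A confounder must cause both variables, so cover-crop use does not qualify.

no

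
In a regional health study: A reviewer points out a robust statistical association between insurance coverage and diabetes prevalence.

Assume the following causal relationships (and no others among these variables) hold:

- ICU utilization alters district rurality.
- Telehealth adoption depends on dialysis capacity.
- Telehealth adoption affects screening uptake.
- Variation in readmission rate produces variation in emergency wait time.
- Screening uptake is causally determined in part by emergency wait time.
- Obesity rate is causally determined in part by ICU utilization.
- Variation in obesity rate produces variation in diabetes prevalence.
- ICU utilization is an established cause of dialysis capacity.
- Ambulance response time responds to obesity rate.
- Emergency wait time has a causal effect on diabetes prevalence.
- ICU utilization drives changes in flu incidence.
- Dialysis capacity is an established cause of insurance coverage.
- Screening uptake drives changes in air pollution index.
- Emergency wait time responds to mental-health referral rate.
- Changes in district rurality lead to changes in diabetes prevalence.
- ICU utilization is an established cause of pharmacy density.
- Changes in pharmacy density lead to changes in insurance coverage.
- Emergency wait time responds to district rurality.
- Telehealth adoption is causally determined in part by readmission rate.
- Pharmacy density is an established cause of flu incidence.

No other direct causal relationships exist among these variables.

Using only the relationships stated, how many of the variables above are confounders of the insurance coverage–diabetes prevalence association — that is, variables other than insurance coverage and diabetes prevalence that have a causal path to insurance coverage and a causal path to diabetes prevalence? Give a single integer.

1

The common causes are: ICU utilization (to insurance coverage via ICU utilization → pharmacy density → insurance coverage; to diabetes prevalence via ICU utilization → obesity rate → diabetes prevalence).
Every other variable lacks a causal path to at least one of insurance coverage and diabetes prevalence.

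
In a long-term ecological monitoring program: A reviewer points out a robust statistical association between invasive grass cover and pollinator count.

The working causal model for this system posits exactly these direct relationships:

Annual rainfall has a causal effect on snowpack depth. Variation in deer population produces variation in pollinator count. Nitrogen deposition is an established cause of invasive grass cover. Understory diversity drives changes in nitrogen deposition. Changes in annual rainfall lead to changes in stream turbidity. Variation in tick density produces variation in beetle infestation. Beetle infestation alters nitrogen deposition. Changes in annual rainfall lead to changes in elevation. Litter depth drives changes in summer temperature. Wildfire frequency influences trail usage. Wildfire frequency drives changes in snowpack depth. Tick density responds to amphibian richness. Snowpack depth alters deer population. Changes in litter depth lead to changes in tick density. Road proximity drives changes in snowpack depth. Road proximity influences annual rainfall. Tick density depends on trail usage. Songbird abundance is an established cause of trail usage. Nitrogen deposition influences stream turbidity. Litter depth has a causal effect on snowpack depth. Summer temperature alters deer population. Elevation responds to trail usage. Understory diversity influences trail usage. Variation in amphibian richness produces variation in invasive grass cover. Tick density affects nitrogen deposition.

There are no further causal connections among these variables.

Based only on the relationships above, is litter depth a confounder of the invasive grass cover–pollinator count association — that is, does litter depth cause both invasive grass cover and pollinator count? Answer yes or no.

yes

Litter depth has a causal path to invasive grass cover (litter depth → tick density → nitrogen deposition → invasive grass cover) and to pollinator count (litter depth → summer temperature → deer population → pollinator count), so it is a common cause of both — a confounder.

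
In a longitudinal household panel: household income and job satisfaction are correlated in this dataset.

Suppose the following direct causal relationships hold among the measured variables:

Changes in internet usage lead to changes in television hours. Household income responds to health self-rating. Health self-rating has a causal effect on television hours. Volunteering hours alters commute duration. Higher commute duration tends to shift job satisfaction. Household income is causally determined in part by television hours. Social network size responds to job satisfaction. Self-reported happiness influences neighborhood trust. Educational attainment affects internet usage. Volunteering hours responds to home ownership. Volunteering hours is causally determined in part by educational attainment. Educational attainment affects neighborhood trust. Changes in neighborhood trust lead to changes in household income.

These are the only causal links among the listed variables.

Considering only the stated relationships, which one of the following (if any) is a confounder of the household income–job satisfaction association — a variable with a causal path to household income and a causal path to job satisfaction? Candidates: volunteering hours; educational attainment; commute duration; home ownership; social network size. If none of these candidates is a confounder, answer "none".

Educational attainment causes household income (educational attainment → neighborhood trust → household income) and also causes job satisfaction (educational attainment → volunteering hours → commute duration → job satisfaction); it is a common cause of both.
Each of the other candidates lacks a causal path to at least one of household income and job satisfaction, so they do not confound the relationship.

educational attainment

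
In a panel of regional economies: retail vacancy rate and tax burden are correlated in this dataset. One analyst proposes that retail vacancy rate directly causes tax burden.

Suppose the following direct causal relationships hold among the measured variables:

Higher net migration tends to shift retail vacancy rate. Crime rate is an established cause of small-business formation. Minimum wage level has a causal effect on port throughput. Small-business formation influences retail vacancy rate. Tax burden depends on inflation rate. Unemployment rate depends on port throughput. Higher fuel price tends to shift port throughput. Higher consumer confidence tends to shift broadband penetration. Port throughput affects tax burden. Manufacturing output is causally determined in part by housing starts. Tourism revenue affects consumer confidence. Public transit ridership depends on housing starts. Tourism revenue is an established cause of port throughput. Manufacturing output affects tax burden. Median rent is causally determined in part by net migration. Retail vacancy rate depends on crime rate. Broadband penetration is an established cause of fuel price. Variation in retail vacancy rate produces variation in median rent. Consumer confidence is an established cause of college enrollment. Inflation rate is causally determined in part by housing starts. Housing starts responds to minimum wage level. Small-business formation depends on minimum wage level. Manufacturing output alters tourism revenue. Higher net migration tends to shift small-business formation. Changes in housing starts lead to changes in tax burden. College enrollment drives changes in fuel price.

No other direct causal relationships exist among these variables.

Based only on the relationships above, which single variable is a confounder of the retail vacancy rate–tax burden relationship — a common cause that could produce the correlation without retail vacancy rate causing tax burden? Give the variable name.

minimum wage level

Minimum wage level has a causal path to retail vacancy rate (minimum wage level → small-business formation → retail vacancy rate) and a separate causal path to tax burden (minimum wage level → housing starts → tax burden), so it is a common cause of both.
No stated relationship gives retail vacancy rate a causal route to tax burden, so the correlation is explained by the shared upstream cause rather than a direct effect.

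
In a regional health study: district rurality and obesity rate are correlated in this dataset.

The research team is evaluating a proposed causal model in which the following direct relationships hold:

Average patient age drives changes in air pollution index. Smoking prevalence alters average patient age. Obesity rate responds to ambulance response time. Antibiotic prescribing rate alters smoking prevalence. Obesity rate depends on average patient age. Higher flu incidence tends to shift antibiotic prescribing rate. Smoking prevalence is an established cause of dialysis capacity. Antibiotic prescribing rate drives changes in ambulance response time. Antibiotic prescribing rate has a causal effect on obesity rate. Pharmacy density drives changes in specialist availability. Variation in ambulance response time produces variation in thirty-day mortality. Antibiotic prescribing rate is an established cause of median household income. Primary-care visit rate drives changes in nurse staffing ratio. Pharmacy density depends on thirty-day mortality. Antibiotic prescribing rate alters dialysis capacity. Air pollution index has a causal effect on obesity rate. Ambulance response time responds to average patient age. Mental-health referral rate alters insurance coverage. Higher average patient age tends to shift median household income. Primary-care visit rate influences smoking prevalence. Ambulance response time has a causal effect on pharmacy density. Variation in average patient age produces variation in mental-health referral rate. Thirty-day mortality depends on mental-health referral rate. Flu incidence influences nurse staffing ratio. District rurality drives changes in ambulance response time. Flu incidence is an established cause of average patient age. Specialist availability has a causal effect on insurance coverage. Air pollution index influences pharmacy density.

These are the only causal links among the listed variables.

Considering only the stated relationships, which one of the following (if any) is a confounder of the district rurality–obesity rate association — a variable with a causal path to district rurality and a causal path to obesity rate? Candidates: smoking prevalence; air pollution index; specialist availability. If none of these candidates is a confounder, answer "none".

None of the listed candidates has causal paths to both district rurality and obesity rate in the stated relationships, so none is a common cause.

none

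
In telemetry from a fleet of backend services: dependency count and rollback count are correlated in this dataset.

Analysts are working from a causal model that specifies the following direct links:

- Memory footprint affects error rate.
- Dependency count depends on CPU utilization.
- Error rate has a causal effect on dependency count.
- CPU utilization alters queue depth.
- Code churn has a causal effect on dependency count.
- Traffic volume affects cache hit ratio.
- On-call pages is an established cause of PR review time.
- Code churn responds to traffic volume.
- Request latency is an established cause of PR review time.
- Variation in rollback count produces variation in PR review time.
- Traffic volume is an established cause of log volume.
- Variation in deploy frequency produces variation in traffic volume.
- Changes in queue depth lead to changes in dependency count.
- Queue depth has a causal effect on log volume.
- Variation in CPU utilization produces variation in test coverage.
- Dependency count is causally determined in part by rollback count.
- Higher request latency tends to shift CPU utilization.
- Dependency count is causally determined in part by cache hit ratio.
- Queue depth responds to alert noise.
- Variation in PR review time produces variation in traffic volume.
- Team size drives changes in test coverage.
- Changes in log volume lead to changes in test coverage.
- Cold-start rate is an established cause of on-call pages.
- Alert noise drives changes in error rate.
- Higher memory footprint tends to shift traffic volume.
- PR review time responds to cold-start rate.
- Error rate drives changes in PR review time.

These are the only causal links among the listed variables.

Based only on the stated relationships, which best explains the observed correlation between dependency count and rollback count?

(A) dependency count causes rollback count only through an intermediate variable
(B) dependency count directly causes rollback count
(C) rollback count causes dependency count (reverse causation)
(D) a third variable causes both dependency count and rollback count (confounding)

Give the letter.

The stated link runs rollback count → dependency count; dependency count has no causal path to rollback count. No variable causes both, so confounding is ruled out. The correlation reflects reverse causation.

C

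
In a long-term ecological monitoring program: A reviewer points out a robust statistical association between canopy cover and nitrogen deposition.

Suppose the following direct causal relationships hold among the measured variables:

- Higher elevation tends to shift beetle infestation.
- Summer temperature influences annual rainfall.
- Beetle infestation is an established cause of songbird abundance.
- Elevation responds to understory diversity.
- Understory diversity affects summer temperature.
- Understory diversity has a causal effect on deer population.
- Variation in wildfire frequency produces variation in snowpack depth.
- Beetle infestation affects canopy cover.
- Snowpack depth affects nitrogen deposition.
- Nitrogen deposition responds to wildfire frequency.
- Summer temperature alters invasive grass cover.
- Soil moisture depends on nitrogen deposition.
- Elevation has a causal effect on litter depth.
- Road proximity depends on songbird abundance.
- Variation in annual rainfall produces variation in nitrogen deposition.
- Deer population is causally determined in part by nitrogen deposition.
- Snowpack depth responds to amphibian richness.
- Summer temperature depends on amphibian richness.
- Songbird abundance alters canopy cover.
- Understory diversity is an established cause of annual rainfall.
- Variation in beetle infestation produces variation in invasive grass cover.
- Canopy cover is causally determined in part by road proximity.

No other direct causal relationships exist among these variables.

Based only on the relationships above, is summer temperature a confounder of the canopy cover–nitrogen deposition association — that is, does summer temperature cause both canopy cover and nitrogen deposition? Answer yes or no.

Summer temperature has no stated causal path to canopy cover. A confounder must cause both variables, so summer temperature does not qualify.

no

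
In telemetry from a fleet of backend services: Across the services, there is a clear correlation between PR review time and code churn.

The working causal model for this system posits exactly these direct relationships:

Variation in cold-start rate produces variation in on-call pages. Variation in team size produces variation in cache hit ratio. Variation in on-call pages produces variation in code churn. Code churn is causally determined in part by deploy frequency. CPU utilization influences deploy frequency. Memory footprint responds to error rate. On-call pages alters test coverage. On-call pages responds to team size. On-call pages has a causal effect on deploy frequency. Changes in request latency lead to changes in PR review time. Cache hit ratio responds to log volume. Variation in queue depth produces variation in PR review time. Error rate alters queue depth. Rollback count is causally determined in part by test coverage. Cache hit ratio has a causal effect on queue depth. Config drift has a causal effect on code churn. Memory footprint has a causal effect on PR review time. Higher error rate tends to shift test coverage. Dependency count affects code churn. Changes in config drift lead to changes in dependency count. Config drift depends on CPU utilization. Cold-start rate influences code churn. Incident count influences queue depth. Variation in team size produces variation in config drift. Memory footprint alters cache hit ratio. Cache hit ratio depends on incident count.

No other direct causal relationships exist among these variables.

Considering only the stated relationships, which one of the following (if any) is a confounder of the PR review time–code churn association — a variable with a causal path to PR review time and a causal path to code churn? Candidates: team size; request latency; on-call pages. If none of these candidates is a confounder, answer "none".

team size

Team size causes PR review time (team size → cache hit ratio → queue depth → PR review time) and also causes code churn (team size → config drift → code churn); it is a common cause of both.
Each of the other candidates lacks a causal path to at least one of PR review time and code churn, so they do not confound the relationship.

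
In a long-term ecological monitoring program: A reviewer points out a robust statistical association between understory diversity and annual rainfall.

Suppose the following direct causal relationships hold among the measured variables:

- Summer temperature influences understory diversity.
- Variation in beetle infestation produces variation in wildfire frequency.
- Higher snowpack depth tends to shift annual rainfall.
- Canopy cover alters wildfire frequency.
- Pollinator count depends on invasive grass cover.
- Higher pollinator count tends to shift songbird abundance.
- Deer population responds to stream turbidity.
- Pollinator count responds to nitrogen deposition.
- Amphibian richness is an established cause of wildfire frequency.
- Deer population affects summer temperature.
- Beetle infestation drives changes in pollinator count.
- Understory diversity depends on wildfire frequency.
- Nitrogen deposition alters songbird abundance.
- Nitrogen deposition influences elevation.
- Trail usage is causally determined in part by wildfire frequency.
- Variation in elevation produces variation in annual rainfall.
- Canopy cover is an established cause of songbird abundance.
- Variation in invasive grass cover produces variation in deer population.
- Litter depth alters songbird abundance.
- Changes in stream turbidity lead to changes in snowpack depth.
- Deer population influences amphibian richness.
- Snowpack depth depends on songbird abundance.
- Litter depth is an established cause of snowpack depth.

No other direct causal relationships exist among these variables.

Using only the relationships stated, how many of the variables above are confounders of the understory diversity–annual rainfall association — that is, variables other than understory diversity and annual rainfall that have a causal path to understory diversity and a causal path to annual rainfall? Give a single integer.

The common causes are: beetle infestation (to understory diversity via beetle infestation → wildfire frequency → understory diversity; to annual rainfall via beetle infestation → pollinator count → songbird abundance → snowpack depth → annual rainfall); canopy cover (to understory diversity via canopy cover → wildfire frequency → understory diversity; to annual rainfall via canopy cover → songbird abundance → snowpack depth → annual rainfall); invasive grass cover (to understory diversity via invasive grass cover → deer population → summer temperature → understory diversity; to annual rainfall via invasive grass cover → pollinator count → songbird abundance → snowpack depth → annual rainfall); stream turbidity (to understory diversity via stream turbidity → deer population → summer temperature → understory diversity; to annual rainfall via stream turbidity → snowpack depth → annual rainfall).
Every other variable lacks a causal path to at least one of understory diversity and annual rainfall.

4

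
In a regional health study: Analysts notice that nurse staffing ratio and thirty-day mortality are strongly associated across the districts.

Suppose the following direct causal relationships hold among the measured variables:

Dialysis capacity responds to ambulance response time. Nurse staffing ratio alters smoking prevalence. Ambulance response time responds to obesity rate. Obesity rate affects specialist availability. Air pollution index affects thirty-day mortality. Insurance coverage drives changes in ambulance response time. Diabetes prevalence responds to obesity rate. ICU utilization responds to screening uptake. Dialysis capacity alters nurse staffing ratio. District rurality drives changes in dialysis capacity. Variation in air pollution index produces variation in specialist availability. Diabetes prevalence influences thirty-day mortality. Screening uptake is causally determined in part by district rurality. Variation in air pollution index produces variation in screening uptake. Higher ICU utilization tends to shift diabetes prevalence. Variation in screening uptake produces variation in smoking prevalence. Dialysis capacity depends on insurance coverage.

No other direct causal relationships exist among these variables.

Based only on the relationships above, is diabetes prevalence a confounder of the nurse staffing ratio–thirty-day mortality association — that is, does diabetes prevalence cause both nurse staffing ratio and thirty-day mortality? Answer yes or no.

Diabetes prevalence has no stated causal path to nurse staffing ratio. A confounder must cause both variables, so diabetes prevalence does not qualify.

no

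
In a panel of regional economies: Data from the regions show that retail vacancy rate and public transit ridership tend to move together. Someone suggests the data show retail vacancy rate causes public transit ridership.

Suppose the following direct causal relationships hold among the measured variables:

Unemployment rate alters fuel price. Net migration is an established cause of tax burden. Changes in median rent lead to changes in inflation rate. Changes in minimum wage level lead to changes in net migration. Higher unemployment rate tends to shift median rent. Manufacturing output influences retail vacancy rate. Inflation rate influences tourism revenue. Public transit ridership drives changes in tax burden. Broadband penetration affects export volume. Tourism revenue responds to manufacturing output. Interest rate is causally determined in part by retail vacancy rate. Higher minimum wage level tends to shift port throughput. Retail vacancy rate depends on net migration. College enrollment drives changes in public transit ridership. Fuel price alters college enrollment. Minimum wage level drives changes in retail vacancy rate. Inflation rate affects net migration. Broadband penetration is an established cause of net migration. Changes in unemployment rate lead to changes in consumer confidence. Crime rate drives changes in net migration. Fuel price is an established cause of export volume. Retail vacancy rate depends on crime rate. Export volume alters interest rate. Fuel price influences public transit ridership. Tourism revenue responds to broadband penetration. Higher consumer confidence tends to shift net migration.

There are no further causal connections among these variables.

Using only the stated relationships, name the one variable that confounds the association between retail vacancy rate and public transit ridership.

unemployment rate

Unemployment rate has a causal path to retail vacancy rate (unemployment rate → consumer confidence → net migration → retail vacancy rate) and a separate causal path to public transit ridership (unemployment rate → fuel price → public transit ridership), so it is a common cause of both.
No stated relationship gives retail vacancy rate a causal route to public transit ridership, so the correlation is explained by the shared upstream cause rather than a direct effect.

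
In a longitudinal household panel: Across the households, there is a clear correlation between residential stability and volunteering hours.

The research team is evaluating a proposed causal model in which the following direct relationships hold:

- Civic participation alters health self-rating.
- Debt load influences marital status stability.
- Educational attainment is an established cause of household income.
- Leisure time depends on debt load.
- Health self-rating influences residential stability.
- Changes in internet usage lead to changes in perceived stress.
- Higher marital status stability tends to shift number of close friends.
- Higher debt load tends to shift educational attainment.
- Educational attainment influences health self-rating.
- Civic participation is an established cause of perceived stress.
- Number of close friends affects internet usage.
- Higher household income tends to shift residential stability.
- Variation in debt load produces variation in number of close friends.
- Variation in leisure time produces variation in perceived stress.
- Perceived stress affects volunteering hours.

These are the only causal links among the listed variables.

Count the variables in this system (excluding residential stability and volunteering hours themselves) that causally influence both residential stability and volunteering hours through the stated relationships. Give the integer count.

The common causes are: civic participation (to residential stability via civic participation → health self-rating → residential stability; to volunteering hours via civic participation → perceived stress → volunteering hours); debt load (to residential stability via debt load → educational attainment → health self-rating → residential stability; to volunteering hours via debt load → leisure time → perceived stress → volunteering hours).
Every other variable lacks a causal path to at least one of residential stability and volunteering hours.

2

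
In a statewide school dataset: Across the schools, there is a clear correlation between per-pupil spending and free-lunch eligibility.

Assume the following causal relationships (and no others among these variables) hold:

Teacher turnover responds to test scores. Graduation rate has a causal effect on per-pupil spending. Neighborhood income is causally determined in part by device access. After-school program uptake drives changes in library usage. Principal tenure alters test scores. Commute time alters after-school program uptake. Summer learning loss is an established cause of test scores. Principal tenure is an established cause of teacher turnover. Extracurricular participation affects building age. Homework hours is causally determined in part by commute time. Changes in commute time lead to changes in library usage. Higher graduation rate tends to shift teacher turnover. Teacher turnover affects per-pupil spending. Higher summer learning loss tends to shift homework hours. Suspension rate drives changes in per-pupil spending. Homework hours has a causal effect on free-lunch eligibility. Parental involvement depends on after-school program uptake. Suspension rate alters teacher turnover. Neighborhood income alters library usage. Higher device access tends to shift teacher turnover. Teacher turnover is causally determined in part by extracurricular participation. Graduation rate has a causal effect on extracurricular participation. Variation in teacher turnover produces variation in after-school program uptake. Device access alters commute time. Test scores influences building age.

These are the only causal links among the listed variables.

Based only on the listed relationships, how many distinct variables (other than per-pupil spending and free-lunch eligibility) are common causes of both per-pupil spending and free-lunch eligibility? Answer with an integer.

2

The common causes are: device access (to per-pupil spending via device access → teacher turnover → per-pupil spending; to free-lunch eligibility via device access → commute time → homework hours → free-lunch eligibility); summer learning loss (to per-pupil spending via summer learning loss → test scores → teacher turnover → per-pupil spending; to free-lunch eligibility via summer learning loss → homework hours → free-lunch eligibility).
Every other variable lacks a causal path to at least one of per-pupil spending and free-lunch eligibility.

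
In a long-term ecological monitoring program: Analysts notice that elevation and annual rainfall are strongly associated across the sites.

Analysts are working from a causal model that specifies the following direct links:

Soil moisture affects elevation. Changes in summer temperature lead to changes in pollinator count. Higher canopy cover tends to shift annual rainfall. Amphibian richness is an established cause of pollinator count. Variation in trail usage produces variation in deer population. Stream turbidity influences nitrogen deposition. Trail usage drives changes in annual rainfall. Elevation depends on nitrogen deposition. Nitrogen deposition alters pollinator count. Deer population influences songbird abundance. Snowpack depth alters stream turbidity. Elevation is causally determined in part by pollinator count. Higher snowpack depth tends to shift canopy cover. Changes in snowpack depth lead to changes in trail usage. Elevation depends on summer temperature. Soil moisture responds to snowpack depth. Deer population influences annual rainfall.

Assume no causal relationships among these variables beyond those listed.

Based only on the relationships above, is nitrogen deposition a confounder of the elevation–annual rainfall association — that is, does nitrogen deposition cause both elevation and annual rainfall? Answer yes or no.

no

Nitrogen deposition has no stated causal path to annual rainfall. A confounder must cause both variables, so nitrogen deposition does not qualify.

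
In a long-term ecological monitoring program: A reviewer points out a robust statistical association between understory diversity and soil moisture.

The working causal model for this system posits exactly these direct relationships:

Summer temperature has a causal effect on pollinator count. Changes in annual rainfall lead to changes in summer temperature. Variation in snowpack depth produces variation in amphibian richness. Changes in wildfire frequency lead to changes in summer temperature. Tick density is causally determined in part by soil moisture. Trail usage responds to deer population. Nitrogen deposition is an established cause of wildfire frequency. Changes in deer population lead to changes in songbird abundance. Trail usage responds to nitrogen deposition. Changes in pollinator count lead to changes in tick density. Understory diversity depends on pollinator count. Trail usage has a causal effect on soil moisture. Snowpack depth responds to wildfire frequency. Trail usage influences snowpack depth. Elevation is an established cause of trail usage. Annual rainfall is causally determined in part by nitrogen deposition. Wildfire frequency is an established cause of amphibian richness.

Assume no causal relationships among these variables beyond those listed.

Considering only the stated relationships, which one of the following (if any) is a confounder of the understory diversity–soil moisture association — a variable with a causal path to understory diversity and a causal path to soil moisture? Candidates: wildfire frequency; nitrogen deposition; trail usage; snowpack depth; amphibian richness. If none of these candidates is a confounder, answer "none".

Nitrogen deposition causes understory diversity (nitrogen deposition → annual rainfall → summer temperature → pollinator count → understory diversity) and also causes soil moisture (nitrogen deposition → trail usage → soil moisture); it is a common cause of both.
Each of the other candidates lacks a causal path to at least one of understory diversity and soil moisture, so they do not confound the relationship.

nitrogen deposition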